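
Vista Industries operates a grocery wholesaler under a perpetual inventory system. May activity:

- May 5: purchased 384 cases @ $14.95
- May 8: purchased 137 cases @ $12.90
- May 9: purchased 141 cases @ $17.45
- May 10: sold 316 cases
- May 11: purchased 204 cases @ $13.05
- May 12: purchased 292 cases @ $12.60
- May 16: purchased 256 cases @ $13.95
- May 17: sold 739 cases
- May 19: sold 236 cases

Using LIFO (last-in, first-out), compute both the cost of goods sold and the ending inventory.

COGS = $18,042.30; ending inventory = $1,838.85

May 10, 316 sold [LIFO — newest first]: 141 @ $17.45 + 137 @ $12.90 + 38 @ $14.95 = $4,795.85
May 17, 739 sold [LIFO — newest first]: 256 @ $13.95 + 292 @ $12.60 + 191 @ $13.05 = $9,742.95
May 19, 236 sold [LIFO — newest first]: 13 @ $13.05 + 223 @ $14.95 = $3,503.50
Total COGS = $4,795.85 + $9,742.95 + $3,503.50 = $18,042.30
Ending inventory: 123 @ $14.95 = $1,838.85
Check: goods available $19,881.15 = COGS $18,042.30 + ending $1,838.85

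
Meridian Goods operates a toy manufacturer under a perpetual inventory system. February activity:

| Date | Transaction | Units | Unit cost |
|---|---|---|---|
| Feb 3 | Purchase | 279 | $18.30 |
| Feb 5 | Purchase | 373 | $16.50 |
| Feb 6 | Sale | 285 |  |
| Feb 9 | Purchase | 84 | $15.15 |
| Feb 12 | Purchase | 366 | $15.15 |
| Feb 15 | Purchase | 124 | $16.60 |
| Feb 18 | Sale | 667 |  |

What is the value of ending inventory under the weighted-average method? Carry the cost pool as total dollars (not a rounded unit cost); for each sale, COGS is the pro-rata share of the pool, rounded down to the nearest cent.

Ending inventory = $4,430.04

After Feb 3: 279 on hand, pool $5,105.70 (≈ $18.3000 each)
After Feb 5: 652 on hand, pool $11,260.20 (≈ $17.2702 each)
Feb 6, sell 285: 285/652 × $11,260.20 → $4,922.01
After Feb 9: 451 on hand, pool $7,610.79 (≈ $16.8754 each)
After Feb 12: 817 on hand, pool $13,155.69 (≈ $16.1024 each)
After Feb 15: 941 on hand, pool $15,214.09 (≈ $16.1680 each)
Feb 18, sell 667: 667/941 × $15,214.09 → $10,784.05
Total COGS = $4,922.01 + $10,784.05 = $15,706.06
Ending inventory (cost pool remaining) = $4,430.04
Check: goods available $20,136.10 = COGS $15,706.06 + ending $4,430.04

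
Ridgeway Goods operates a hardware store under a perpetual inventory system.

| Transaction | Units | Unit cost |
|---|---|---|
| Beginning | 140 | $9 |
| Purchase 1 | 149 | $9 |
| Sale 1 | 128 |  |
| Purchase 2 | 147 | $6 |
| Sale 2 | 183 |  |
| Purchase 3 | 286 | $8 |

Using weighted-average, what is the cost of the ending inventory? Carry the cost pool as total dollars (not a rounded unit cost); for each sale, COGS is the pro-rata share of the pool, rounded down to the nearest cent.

Ending inventory = $3,234.03

After Beginning: 140 on hand, pool $1,260.00 (≈ $9.0000 each)
After Purchase 1: 289 on hand, pool $2,601.00 (≈ $9.0000 each)
Sale 1, sell 128: 128/289 × $2,601.00 → $1,152.00
After Purchase 2: 308 on hand, pool $2,331.00 (≈ $7.5682 each)
Sale 2, sell 183: 183/308 × $2,331.00 → $1,384.97
After Purchase 3: 411 on hand, pool $3,234.03 (≈ $7.8687 each)
Total COGS = $1,152.00 + $1,384.97 = $2,536.97
Ending inventory (cost pool remaining) = $3,234.03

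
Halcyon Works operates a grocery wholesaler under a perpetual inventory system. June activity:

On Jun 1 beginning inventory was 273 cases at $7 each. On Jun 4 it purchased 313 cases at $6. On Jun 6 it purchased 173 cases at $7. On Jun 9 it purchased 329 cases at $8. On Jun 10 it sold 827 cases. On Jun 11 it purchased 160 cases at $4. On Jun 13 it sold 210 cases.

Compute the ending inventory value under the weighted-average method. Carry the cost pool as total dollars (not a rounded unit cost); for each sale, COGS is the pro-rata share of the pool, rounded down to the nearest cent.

Ending inventory = $1,238.36

After Jun 1: 273 on hand, pool $1,911.00 (≈ $7.0000 each)
After Jun 4: 586 on hand, pool $3,789.00 (≈ $6.4659 each)
After Jun 6: 759 on hand, pool $5,000.00 (≈ $6.5876 each)
After Jun 9: 1088 on hand, pool $7,632.00 (≈ $7.0147 each)
Jun 10, sell 827: 827/1088 × $7,632.00 → $5,801.16
After Jun 11: 421 on hand, pool $2,470.84 (≈ $5.8690 each)
Jun 13, sell 210: 210/421 × $2,470.84 → $1,232.48
Total COGS = $5,801.16 + $1,232.48 = $7,033.64
Ending inventory (cost pool remaining) = $1,238.36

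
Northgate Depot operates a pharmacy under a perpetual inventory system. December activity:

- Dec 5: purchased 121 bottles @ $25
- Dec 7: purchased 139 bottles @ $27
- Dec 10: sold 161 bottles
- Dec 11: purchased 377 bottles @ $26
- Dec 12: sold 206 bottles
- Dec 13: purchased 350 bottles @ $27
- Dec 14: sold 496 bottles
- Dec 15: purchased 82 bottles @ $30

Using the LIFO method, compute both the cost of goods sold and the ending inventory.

Dec 10, 161 sold [LIFO — newest first]: 139 @ $27 + 22 @ $25 = $4,303
Dec 12, 206 sold [LIFO — newest first]: 206 @ $26 = $5,356
Dec 14, 496 sold [LIFO — newest first]: 350 @ $27 + 146 @ $26 = $13,246
Total COGS = $4,303 + $5,356 + $13,246 = $22,905
Ending inventory: 99 @ $25 + 25 @ $26 + 82 @ $30 = $5,585
Check: goods available $28,490 = COGS $22,905 + ending $5,585

COGS = $22,905; ending inventory = $5,585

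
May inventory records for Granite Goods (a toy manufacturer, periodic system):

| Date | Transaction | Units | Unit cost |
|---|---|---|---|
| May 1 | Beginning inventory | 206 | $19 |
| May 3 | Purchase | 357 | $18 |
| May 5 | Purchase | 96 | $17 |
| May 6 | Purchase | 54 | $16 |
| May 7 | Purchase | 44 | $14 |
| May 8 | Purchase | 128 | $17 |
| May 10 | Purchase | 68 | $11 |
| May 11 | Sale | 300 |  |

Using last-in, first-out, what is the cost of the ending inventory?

Ending inventory = $11,870

May 11, 300 sold [LIFO — newest first]: 68 @ $11 + 128 @ $17 + 44 @ $14 + 54 @ $16 + 6 @ $17 = $4,506
Ending inventory: 206 @ $19 + 357 @ $18 + 90 @ $17 = $11,870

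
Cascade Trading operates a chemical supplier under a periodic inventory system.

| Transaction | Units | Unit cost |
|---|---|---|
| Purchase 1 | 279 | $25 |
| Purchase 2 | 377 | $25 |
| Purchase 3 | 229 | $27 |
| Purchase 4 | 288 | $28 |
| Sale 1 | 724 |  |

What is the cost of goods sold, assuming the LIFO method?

COGS = $19,422

Sale 1 (724) [LIFO — newest first]: 288 @ $28 + 229 @ $27 + 207 @ $25 = $19,422
Ending inventory: 279 @ $25 + 170 @ $25 = $11,225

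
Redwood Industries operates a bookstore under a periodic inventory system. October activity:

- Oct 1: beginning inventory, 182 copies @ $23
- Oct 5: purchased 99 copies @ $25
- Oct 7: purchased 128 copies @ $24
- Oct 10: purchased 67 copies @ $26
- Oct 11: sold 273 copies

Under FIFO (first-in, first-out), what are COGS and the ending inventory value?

Oct 11, 273 sold [FIFO — oldest first]: 182 @ $23 + 91 @ $25 = $6,461
Ending inventory: 8 @ $25 + 128 @ $24 + 67 @ $26 = $5,014

COGS = $6,461; ending inventory = $5,014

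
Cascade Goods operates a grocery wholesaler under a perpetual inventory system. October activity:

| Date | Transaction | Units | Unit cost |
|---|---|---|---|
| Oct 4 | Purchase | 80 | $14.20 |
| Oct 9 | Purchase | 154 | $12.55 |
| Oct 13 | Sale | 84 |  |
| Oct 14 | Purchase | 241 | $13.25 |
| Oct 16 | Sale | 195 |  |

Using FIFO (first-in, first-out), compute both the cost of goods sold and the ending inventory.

Oct 13, 84 sold [FIFO — oldest first]: 80 @ $14.20 + 4 @ $12.55 = $1,186.20
Oct 16, 195 sold [FIFO — oldest first]: 150 @ $12.55 + 45 @ $13.25 = $2,478.75
Total COGS = $1,186.20 + $2,478.75 = $3,664.95
Ending inventory: 196 @ $13.25 = $2,597.00
Check: goods available $6,261.95 = COGS $3,664.95 + ending $2,597.00

COGS = $3,664.95; ending inventory = $2,597.00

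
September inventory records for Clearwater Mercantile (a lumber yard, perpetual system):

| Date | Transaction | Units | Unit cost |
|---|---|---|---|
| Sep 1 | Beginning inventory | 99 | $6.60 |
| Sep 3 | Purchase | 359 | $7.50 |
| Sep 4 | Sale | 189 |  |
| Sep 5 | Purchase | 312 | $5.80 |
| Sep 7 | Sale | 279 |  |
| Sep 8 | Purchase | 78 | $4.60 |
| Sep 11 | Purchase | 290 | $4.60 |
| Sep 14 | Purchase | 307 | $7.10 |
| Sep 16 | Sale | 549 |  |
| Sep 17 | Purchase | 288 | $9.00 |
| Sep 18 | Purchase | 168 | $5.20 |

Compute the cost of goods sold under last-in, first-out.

Sep 4, 189 sold [LIFO — newest first]: 189 @ $7.50 = $1,417.50
Sep 7, 279 sold [LIFO — newest first]: 279 @ $5.80 = $1,618.20
Sep 16, 549 sold [LIFO — newest first]: 307 @ $7.10 + 242 @ $4.60 = $3,292.90
Total COGS = $1,417.50 + $1,618.20 + $3,292.90 = $6,328.60
Ending inventory: 99 @ $6.60 + 170 @ $7.50 + 33 @ $5.80 + 78 @ $4.60 + 48 @ $4.60 + 288 @ $9.00 + 168 @ $5.20 = $6,165.00

COGS = $6,328.60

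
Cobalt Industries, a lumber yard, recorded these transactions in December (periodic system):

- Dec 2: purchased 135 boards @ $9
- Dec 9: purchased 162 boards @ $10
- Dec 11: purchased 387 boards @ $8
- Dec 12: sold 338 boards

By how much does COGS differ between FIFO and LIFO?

FIFO COGS: 135 @ $9 + 162 @ $10 + 41 @ $8 = $3,163
LIFO COGS: 338 @ $8 = $2,704
Difference = |$3,163 − $2,704| = $459

$459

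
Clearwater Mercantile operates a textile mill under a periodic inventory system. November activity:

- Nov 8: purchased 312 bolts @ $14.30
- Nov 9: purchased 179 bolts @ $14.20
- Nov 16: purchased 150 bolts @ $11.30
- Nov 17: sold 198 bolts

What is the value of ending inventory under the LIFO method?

Ending inventory = $6,321.80

Nov 17, 198 sold [LIFO — newest first]: 150 @ $11.30 + 48 @ $14.20 = $2,376.60
Ending inventory: 312 @ $14.30 + 131 @ $14.20 = $6,321.80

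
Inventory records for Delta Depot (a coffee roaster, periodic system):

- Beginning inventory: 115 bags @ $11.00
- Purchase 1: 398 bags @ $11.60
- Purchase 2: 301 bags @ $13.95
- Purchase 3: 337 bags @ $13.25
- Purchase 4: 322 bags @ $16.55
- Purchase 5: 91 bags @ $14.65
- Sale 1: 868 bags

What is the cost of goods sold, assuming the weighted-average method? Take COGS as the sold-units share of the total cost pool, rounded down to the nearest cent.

Sale 1, sell 868: 868/1564 × $21,208.25 → $11,770.30
Ending inventory (cost pool remaining) = $9,437.95
Check: goods available $21,208.25 = COGS $11,770.30 + ending $9,437.95

COGS = $11,770.30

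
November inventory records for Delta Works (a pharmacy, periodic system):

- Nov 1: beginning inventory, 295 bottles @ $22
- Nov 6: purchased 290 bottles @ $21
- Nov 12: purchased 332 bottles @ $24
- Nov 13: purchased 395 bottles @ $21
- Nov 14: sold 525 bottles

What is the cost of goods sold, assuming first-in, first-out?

COGS = $11,320

Nov 14, 525 sold [FIFO — oldest first]: 295 @ $22 + 230 @ $21 = $11,320
Ending inventory: 60 @ $21 + 332 @ $24 + 395 @ $21 = $17,523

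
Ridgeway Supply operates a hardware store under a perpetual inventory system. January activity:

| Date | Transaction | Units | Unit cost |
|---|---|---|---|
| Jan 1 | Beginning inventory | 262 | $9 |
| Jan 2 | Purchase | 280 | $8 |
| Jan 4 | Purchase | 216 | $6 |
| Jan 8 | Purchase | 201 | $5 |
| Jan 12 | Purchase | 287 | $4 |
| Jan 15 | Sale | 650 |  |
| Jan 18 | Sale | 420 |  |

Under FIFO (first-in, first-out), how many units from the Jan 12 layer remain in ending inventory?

Jan 15, 650 sold [FIFO — oldest first]: 262 @ $9 + 280 @ $8 + 108 @ $6 = $5,246
Jan 18, 420 sold [FIFO — oldest first]: 108 @ $6 + 201 @ $5 + 111 @ $4 = $2,097
Total COGS = $5,246 + $2,097 = $7,343
Ending inventory: 176 @ $4 = $704

176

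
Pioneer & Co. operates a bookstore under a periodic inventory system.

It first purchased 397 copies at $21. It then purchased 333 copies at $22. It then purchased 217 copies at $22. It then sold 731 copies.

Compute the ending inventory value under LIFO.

Ending inventory = $4,536

Sale 1 (731) [LIFO — newest first]: 217 @ $22 + 333 @ $22 + 181 @ $21 = $15,901
Ending inventory: 216 @ $21 = $4,536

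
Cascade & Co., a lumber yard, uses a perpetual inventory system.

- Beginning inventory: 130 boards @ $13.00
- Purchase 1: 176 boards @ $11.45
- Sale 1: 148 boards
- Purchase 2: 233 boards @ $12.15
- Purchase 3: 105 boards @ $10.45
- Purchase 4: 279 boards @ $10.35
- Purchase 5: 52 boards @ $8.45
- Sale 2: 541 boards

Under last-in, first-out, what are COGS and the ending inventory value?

COGS = $7,394.65; ending inventory = $3,565.80

Sale 1 (148) [LIFO — newest first]: 148 @ $11.45 = $1,694.60
Sale 2 (541) [LIFO — newest first]: 52 @ $8.45 + 279 @ $10.35 + 105 @ $10.45 + 105 @ $12.15 = $5,700.05
Total COGS = $1,694.60 + $5,700.05 = $7,394.65
Ending inventory: 130 @ $13.00 + 28 @ $11.45 + 128 @ $12.15 = $3,565.80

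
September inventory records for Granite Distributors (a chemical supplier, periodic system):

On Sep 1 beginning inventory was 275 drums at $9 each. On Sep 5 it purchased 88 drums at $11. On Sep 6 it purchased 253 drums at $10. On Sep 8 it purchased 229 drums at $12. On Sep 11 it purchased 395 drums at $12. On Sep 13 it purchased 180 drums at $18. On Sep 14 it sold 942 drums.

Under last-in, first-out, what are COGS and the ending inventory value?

COGS = $12,108; ending inventory = $4,593

Sep 14, 942 sold [LIFO — newest first]: 180 @ $18 + 395 @ $12 + 229 @ $12 + 138 @ $10 = $12,108
Ending inventory: 275 @ $9 + 88 @ $11 + 115 @ $10 = $4,593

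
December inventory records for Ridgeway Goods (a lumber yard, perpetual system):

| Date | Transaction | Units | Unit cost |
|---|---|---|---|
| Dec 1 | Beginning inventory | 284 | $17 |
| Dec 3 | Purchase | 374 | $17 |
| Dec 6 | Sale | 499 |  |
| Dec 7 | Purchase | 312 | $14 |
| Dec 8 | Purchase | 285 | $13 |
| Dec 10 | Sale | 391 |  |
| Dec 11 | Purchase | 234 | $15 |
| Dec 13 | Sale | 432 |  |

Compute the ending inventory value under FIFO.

Ending inventory = $2,505

Dec 6, 499 sold [FIFO — oldest first]: 284 @ $17 + 215 @ $17 = $8,483
Dec 10, 391 sold [FIFO — oldest first]: 159 @ $17 + 232 @ $14 = $5,951
Dec 13, 432 sold [FIFO — oldest first]: 80 @ $14 + 285 @ $13 + 67 @ $15 = $5,830
Total COGS = $8,483 + $5,951 + $5,830 = $20,264
Ending inventory: 167 @ $15 = $2,505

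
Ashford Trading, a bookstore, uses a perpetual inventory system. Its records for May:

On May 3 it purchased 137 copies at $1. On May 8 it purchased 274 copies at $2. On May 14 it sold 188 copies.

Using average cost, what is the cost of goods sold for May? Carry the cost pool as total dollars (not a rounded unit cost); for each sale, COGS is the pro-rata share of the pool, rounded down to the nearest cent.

COGS = $313.33

After May 3: 137 on hand, pool $137.00 (≈ $1.0000 each)
After May 8: 411 on hand, pool $685.00 (≈ $1.6667 each)
May 14, sell 188: 188/411 × $685.00 → $313.33
Ending inventory (cost pool remaining) = $371.67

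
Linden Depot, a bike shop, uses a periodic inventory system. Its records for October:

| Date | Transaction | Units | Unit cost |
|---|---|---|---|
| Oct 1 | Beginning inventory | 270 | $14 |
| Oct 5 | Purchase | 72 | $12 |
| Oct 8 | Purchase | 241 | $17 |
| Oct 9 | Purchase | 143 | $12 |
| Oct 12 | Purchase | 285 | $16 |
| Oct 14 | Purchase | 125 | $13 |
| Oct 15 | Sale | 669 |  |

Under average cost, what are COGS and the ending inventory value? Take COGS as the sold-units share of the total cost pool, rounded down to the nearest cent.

COGS = $9,800.61; ending inventory = $6,841.39

Oct 15, sell 669: 669/1136 × $16,642.00 → $9,800.61
Ending inventory (cost pool remaining) = $6,841.39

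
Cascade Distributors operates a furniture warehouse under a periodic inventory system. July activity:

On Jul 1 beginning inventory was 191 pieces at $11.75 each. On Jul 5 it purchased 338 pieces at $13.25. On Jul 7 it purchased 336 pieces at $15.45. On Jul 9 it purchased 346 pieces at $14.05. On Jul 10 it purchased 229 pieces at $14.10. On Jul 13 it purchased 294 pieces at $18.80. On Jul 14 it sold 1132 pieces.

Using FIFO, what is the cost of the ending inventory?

Jul 14, 1132 sold [FIFO — oldest first]: 191 @ $11.75 + 338 @ $13.25 + 336 @ $15.45 + 267 @ $14.05 = $15,665.30
Ending inventory: 79 @ $14.05 + 229 @ $14.10 + 294 @ $18.80 = $9,866.05
Check: goods available $25,531.35 = COGS $15,665.30 + ending $9,866.05

Ending inventory = $9,866.05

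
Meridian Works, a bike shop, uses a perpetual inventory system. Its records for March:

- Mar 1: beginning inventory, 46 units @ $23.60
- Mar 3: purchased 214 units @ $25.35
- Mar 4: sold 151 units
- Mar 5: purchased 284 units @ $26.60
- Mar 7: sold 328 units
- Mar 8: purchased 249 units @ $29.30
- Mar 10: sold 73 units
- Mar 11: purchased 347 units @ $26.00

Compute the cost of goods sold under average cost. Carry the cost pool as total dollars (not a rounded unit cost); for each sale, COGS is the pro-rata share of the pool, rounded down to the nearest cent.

After Mar 1: 46 on hand, pool $1,085.60 (≈ $23.6000 each)
After Mar 3: 260 on hand, pool $6,510.50 (≈ $25.0404 each)
Mar 4, sell 151: 151/260 × $6,510.50 → $3,781.09
After Mar 5: 393 on hand, pool $10,283.81 (≈ $26.1675 each)
Mar 7, sell 328: 328/393 × $10,283.81 → $8,582.92
After Mar 8: 314 on hand, pool $8,996.59 (≈ $28.6516 each)
Mar 10, sell 73: 73/314 × $8,996.59 → $2,091.56
After Mar 11: 588 on hand, pool $15,927.03 (≈ $27.0868 each)
Total COGS = $3,781.09 + $8,582.92 + $2,091.56 = $14,455.57
Ending inventory (cost pool remaining) = $15,927.03

COGS = $14,455.57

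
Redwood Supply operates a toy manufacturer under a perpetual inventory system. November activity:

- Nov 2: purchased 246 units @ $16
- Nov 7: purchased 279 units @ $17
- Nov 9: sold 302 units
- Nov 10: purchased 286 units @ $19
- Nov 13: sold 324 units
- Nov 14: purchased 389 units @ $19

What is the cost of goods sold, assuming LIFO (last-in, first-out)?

COGS = $11,153

Nov 9, 302 sold [LIFO — newest first]: 279 @ $17 + 23 @ $16 = $5,111
Nov 13, 324 sold [LIFO — newest first]: 286 @ $19 + 38 @ $16 = $6,042
Total COGS = $5,111 + $6,042 = $11,153
Ending inventory: 185 @ $16 + 389 @ $19 = $10,351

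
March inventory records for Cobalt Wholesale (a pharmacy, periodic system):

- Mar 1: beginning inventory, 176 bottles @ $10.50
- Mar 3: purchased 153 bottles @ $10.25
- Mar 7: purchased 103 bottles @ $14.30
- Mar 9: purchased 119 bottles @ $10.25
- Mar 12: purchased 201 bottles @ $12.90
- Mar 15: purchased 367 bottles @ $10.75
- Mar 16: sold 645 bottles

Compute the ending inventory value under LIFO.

Mar 16, 645 sold [LIFO — newest first]: 367 @ $10.75 + 201 @ $12.90 + 77 @ $10.25 = $7,327.40
Ending inventory: 176 @ $10.50 + 153 @ $10.25 + 103 @ $14.30 + 42 @ $10.25 = $5,319.65
Check: goods available $12,647.05 = COGS $7,327.40 + ending $5,319.65

Ending inventory = $5,319.65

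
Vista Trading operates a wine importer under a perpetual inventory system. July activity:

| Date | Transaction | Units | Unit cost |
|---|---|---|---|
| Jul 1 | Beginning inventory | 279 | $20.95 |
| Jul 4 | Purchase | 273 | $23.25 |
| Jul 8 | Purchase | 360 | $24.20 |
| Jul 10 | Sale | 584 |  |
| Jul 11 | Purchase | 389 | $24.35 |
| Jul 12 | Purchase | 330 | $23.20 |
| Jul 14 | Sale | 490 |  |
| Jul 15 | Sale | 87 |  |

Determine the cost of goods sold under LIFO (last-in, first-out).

Jul 10, 584 sold [LIFO — newest first]: 360 @ $24.20 + 224 @ $23.25 = $13,920.00
Jul 14, 490 sold [LIFO — newest first]: 330 @ $23.20 + 160 @ $24.35 = $11,552.00
Jul 15, 87 sold [LIFO — newest first]: 87 @ $24.35 = $2,118.45
Total COGS = $13,920.00 + $11,552.00 + $2,118.45 = $27,590.45
Ending inventory: 279 @ $20.95 + 49 @ $23.25 + 142 @ $24.35 = $10,442.00

COGS = $27,590.45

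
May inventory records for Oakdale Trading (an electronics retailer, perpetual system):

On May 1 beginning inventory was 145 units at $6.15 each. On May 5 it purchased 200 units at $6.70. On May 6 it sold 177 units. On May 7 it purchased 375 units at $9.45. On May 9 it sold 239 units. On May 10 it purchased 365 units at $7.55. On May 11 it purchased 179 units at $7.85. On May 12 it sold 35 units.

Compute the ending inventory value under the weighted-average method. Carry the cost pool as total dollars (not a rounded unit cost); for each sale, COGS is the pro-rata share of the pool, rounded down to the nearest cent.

Ending inventory = $6,474.58

After May 1: 145 on hand, pool $891.75 (≈ $6.1500 each)
After May 5: 345 on hand, pool $2,231.75 (≈ $6.4688 each)
May 6, sell 177: 177/345 × $2,231.75 → $1,144.98
After May 7: 543 on hand, pool $4,630.52 (≈ $8.5277 each)
May 9, sell 239: 239/543 × $4,630.52 → $2,038.11
After May 10: 669 on hand, pool $5,348.16 (≈ $7.9943 each)
After May 11: 848 on hand, pool $6,753.31 (≈ $7.9638 each)
May 12, sell 35: 35/848 × $6,753.31 → $278.73
Total COGS = $1,144.98 + $2,038.11 + $278.73 = $3,461.82
Ending inventory (cost pool remaining) = $6,474.58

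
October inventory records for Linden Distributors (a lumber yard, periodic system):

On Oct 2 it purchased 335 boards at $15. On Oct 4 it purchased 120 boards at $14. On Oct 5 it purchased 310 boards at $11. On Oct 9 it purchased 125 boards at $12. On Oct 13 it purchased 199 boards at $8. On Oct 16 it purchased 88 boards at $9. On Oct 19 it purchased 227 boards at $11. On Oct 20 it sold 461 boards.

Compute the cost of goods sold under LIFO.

COGS = $4,457

Oct 20, 461 sold [LIFO — newest first]: 227 @ $11 + 88 @ $9 + 146 @ $8 = $4,457
Ending inventory: 335 @ $15 + 120 @ $14 + 310 @ $11 + 125 @ $12 + 53 @ $8 = $12,039
Check: goods available $16,496 = COGS $4,457 + ending $12,039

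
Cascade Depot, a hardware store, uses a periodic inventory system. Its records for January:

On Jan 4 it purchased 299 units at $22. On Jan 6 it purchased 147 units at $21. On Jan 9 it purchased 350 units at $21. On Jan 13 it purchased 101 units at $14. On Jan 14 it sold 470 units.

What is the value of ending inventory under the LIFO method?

Ending inventory = $9,266

Jan 14, 470 sold [LIFO — newest first]: 101 @ $14 + 350 @ $21 + 19 @ $21 = $9,163
Ending inventory: 299 @ $22 + 128 @ $21 = $9,266
Check: goods available $18,429 = COGS $9,163 + ending $9,266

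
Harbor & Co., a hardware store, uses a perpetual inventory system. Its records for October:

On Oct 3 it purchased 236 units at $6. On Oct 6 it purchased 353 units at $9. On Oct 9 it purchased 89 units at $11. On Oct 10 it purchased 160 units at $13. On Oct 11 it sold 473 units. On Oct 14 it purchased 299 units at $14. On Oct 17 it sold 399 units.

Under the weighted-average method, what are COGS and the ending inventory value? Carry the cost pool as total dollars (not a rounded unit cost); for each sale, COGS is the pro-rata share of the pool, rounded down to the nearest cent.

After Oct 3: 236 on hand, pool $1,416.00 (≈ $6.0000 each)
After Oct 6: 589 on hand, pool $4,593.00 (≈ $7.7980 each)
After Oct 9: 678 on hand, pool $5,572.00 (≈ $8.2183 each)
After Oct 10: 838 on hand, pool $7,652.00 (≈ $9.1313 each)
Oct 11, sell 473: 473/838 × $7,652.00 → $4,319.08
After Oct 14: 664 on hand, pool $7,518.92 (≈ $11.3237 each)
Oct 17, sell 399: 399/664 × $7,518.92 → $4,518.14
Total COGS = $4,319.08 + $4,518.14 = $8,837.22
Ending inventory (cost pool remaining) = $3,000.78

COGS = $8,837.22; ending inventory = $3,000.78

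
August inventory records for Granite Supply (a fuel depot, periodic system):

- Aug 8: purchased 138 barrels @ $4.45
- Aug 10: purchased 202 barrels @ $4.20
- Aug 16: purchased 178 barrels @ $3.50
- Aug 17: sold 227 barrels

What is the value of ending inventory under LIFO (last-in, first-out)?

Aug 17, 227 sold [LIFO — newest first]: 178 @ $3.50 + 49 @ $4.20 = $828.80
Ending inventory: 138 @ $4.45 + 153 @ $4.20 = $1,256.70

Ending inventory = $1,256.70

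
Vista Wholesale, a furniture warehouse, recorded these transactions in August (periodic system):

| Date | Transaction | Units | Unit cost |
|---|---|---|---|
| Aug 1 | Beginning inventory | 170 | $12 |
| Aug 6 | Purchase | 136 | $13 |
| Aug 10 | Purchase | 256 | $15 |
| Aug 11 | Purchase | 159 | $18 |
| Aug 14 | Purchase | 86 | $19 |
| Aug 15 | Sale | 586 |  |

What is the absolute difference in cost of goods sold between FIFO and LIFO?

$1,361

FIFO COGS: 170 @ $12 + 136 @ $13 + 256 @ $15 + 24 @ $18 = $8,080
LIFO COGS: 86 @ $19 + 159 @ $18 + 256 @ $15 + 85 @ $13 = $9,441
Difference = |$8,080 − $9,441| = $1,361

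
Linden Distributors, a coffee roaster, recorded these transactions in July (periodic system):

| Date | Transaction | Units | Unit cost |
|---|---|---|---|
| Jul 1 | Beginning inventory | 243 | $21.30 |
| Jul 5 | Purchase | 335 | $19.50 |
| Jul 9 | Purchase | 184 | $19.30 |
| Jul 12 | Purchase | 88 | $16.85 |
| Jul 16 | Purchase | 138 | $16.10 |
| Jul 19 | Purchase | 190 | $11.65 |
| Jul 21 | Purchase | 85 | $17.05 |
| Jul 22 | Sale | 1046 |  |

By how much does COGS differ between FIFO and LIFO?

$1,635.05

FIFO COGS: 243 @ $21.30 + 335 @ $19.50 + 184 @ $19.30 + 88 @ $16.85 + 138 @ $16.10 + 58 @ $11.65 = $19,639.90
LIFO COGS: 85 @ $17.05 + 190 @ $11.65 + 138 @ $16.10 + 88 @ $16.85 + 184 @ $19.30 + 335 @ $19.50 + 26 @ $21.30 = $18,004.85
Difference = |$19,639.90 − $18,004.85| = $1,635.05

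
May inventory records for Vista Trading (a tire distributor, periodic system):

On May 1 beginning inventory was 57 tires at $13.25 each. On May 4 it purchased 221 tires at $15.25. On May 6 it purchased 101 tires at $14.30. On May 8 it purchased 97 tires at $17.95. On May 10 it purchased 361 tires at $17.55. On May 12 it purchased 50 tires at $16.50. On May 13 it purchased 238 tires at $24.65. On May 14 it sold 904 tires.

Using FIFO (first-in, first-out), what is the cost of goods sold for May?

May 14, 904 sold [FIFO — oldest first]: 57 @ $13.25 + 221 @ $15.25 + 101 @ $14.30 + 97 @ $17.95 + 361 @ $17.55 + 50 @ $16.50 + 17 @ $24.65 = $14,890.55
Ending inventory: 221 @ $24.65 = $5,447.65
Check: goods available $20,338.20 = COGS $14,890.55 + ending $5,447.65

COGS = $14,890.55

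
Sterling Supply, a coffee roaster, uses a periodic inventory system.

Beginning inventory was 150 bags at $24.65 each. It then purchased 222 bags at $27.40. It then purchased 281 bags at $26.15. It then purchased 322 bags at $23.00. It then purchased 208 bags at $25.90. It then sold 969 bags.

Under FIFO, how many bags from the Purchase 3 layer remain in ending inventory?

6

Sale 1 (969) [FIFO — oldest first]: 150 @ $24.65 + 222 @ $27.40 + 281 @ $26.15 + 316 @ $23.00 = $24,396.45
Ending inventory: 6 @ $23.00 + 208 @ $25.90 = $5,525.20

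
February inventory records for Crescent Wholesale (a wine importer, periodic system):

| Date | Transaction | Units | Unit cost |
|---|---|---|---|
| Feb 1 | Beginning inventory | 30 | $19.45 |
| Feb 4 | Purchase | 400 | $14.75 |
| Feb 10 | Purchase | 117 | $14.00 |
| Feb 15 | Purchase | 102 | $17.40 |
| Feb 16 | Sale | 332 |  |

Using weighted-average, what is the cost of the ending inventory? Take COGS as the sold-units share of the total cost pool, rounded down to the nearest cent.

Feb 16, sell 332: 332/649 × $9,896.30 → $5,062.51
Ending inventory (cost pool remaining) = $4,833.79

Ending inventory = $4,833.79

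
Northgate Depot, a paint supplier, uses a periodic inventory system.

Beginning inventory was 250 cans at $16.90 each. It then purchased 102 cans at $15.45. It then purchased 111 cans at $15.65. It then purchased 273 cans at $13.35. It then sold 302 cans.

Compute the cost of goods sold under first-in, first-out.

COGS = $5,028.40

Sale 1 (302) [FIFO — oldest first]: 250 @ $16.90 + 52 @ $15.45 = $5,028.40
Ending inventory: 50 @ $15.45 + 111 @ $15.65 + 273 @ $13.35 = $6,154.20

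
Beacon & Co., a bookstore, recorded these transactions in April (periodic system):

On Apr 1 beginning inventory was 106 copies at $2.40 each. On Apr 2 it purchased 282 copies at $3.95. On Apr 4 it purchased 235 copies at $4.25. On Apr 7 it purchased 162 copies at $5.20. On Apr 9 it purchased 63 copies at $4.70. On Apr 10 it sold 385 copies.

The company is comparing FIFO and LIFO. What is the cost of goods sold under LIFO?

COGS = $1,818.50

FIFO COGS: 106 @ $2.40 + 279 @ $3.95 = $1,356.45
LIFO COGS: 63 @ $4.70 + 162 @ $5.20 + 160 @ $4.25 = $1,818.50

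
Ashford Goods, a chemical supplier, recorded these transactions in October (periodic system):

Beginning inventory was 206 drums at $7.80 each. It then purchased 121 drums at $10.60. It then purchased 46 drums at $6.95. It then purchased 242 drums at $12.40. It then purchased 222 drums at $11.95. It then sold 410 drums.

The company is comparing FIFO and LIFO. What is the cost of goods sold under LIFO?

COGS = $4,984.10

FIFO COGS: 206 @ $7.80 + 121 @ $10.60 + 46 @ $6.95 + 37 @ $12.40 = $3,667.90
LIFO COGS: 222 @ $11.95 + 188 @ $12.40 = $4,984.10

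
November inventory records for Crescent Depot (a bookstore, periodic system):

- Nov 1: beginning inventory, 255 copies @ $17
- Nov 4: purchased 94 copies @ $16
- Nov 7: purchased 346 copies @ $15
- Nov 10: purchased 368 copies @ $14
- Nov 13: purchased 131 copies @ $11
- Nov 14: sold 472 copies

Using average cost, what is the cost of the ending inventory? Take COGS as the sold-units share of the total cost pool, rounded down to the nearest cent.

Nov 14, sell 472: 472/1194 × $17,622.00 → $6,966.15
Ending inventory (cost pool remaining) = $10,655.85

Ending inventory = $10,655.85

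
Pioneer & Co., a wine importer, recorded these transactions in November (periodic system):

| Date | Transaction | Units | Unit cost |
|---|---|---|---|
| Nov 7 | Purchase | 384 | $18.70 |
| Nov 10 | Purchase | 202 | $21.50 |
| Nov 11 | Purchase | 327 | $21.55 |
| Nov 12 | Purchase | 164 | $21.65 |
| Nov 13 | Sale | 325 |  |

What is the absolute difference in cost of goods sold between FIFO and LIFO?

$942.65

FIFO COGS: 325 @ $18.70 = $6,077.50
LIFO COGS: 164 @ $21.65 + 161 @ $21.55 = $7,020.15
Difference = |$6,077.50 − $7,020.15| = $942.65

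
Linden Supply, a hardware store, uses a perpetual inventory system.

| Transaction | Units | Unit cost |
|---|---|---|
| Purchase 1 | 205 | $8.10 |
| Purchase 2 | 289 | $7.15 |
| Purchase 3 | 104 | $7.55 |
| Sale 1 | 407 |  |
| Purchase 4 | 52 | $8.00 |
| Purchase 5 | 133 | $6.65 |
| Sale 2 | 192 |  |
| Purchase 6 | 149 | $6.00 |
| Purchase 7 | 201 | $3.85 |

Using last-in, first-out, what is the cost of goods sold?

COGS = $4,322.10

Sale 1 (407) [LIFO — newest first]: 104 @ $7.55 + 289 @ $7.15 + 14 @ $8.10 = $2,964.95
Sale 2 (192) [LIFO — newest first]: 133 @ $6.65 + 52 @ $8.00 + 7 @ $8.10 = $1,357.15
Total COGS = $2,964.95 + $1,357.15 = $4,322.10
Ending inventory: 184 @ $8.10 + 149 @ $6.00 + 201 @ $3.85 = $3,158.25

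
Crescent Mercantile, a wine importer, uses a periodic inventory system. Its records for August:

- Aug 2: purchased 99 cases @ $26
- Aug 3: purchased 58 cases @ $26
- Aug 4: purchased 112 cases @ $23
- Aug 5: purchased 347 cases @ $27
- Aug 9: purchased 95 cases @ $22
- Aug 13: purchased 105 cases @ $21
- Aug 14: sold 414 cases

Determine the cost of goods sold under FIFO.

Aug 14, 414 sold [FIFO — oldest first]: 99 @ $26 + 58 @ $26 + 112 @ $23 + 145 @ $27 = $10,573
Ending inventory: 202 @ $27 + 95 @ $22 + 105 @ $21 = $9,749

COGS = $10,573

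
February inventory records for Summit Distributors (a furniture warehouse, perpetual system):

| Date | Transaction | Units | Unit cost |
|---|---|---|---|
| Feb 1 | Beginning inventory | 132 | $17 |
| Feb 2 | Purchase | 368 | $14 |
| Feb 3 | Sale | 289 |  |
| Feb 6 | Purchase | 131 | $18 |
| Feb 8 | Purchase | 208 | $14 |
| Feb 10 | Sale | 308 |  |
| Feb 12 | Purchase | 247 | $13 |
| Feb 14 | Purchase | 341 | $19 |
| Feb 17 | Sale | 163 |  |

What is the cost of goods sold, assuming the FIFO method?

COGS = $11,560

Feb 3, 289 sold [FIFO — oldest first]: 132 @ $17 + 157 @ $14 = $4,442
Feb 10, 308 sold [FIFO — oldest first]: 211 @ $14 + 97 @ $18 = $4,700
Feb 17, 163 sold [FIFO — oldest first]: 34 @ $18 + 129 @ $14 = $2,418
Total COGS = $4,442 + $4,700 + $2,418 = $11,560
Ending inventory: 79 @ $14 + 247 @ $13 + 341 @ $19 = $10,796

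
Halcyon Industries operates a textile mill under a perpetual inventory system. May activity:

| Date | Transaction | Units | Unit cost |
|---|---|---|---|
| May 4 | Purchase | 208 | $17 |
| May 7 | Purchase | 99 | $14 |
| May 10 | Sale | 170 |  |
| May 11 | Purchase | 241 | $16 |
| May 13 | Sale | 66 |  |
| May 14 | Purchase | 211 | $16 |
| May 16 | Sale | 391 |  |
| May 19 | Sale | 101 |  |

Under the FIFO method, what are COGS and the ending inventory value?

COGS = $11,658; ending inventory = $496

May 10, 170 sold [FIFO — oldest first]: 170 @ $17 = $2,890
May 13, 66 sold [FIFO — oldest first]: 38 @ $17 + 28 @ $14 = $1,038
May 16, 391 sold [FIFO — oldest first]: 71 @ $14 + 241 @ $16 + 79 @ $16 = $6,114
May 19, 101 sold [FIFO — oldest first]: 101 @ $16 = $1,616
Total COGS = $2,890 + $1,038 + $6,114 + $1,616 = $11,658
Ending inventory: 31 @ $16 = $496
Check: goods available $12,154 = COGS $11,658 + ending $496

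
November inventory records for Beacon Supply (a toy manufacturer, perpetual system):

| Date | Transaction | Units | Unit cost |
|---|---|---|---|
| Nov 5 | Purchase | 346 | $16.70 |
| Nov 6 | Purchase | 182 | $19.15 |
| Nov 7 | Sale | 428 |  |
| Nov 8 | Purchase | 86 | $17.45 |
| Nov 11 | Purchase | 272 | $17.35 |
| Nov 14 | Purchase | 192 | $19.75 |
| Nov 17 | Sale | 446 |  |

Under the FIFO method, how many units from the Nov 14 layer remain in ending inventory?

Nov 7, 428 sold [FIFO — oldest first]: 346 @ $16.70 + 82 @ $19.15 = $7,348.50
Nov 17, 446 sold [FIFO — oldest first]: 100 @ $19.15 + 86 @ $17.45 + 260 @ $17.35 = $7,926.70
Total COGS = $7,348.50 + $7,926.70 = $15,275.20
Ending inventory: 12 @ $17.35 + 192 @ $19.75 = $4,000.20
Check: goods available $19,275.40 = COGS $15,275.20 + ending $4,000.20

192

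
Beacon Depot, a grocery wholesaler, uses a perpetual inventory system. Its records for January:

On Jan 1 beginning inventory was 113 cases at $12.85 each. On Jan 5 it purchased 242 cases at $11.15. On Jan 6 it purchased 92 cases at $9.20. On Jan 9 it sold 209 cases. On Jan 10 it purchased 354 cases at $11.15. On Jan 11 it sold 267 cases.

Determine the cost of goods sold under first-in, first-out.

COGS = $5,320.10

Jan 9, 209 sold [FIFO — oldest first]: 113 @ $12.85 + 96 @ $11.15 = $2,522.45
Jan 11, 267 sold [FIFO — oldest first]: 146 @ $11.15 + 92 @ $9.20 + 29 @ $11.15 = $2,797.65
Total COGS = $2,522.45 + $2,797.65 = $5,320.10
Ending inventory: 325 @ $11.15 = $3,623.75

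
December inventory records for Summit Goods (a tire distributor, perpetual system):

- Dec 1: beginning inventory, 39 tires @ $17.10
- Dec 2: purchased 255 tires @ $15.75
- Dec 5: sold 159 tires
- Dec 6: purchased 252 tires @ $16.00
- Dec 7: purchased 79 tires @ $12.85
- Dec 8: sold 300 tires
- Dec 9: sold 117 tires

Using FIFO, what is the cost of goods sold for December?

Dec 5, 159 sold [FIFO — oldest first]: 39 @ $17.10 + 120 @ $15.75 = $2,556.90
Dec 8, 300 sold [FIFO — oldest first]: 135 @ $15.75 + 165 @ $16.00 = $4,766.25
Dec 9, 117 sold [FIFO — oldest first]: 87 @ $16.00 + 30 @ $12.85 = $1,777.50
Total COGS = $2,556.90 + $4,766.25 + $1,777.50 = $9,100.65
Ending inventory: 49 @ $12.85 = $629.65

COGS = $9,100.65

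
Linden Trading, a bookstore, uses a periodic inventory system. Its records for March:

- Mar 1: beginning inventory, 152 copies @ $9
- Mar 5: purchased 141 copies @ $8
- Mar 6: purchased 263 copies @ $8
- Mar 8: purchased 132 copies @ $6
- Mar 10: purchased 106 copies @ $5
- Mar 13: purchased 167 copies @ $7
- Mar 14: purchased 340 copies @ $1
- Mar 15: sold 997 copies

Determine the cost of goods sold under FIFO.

Mar 15, 997 sold [FIFO — oldest first]: 152 @ $9 + 141 @ $8 + 263 @ $8 + 132 @ $6 + 106 @ $5 + 167 @ $7 + 36 @ $1 = $7,127
Ending inventory: 304 @ $1 = $304

COGS = $7,127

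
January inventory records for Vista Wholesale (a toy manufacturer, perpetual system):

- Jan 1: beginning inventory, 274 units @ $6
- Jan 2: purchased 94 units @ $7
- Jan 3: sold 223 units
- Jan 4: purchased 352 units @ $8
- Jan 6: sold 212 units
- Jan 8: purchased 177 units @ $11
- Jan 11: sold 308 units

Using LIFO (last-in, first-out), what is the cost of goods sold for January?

COGS = $6,123

Jan 3, 223 sold [LIFO — newest first]: 94 @ $7 + 129 @ $6 = $1,432
Jan 6, 212 sold [LIFO — newest first]: 212 @ $8 = $1,696
Jan 11, 308 sold [LIFO — newest first]: 177 @ $11 + 131 @ $8 = $2,995
Total COGS = $1,432 + $1,696 + $2,995 = $6,123
Ending inventory: 145 @ $6 + 9 @ $8 = $942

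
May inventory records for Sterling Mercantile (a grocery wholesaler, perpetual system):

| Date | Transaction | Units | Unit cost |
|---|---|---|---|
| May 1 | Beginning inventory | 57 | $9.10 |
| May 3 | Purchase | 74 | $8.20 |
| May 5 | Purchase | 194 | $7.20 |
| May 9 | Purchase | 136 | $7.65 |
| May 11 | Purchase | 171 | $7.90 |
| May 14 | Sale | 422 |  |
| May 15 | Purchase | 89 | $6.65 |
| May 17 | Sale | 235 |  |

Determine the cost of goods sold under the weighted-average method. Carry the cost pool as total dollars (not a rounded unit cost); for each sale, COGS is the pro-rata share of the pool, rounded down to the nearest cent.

COGS = $5,029.29

After May 1: 57 on hand, pool $518.70 (≈ $9.1000 each)
After May 3: 131 on hand, pool $1,125.50 (≈ $8.5916 each)
After May 5: 325 on hand, pool $2,522.30 (≈ $7.7609 each)
After May 9: 461 on hand, pool $3,562.70 (≈ $7.7282 each)
After May 11: 632 on hand, pool $4,913.60 (≈ $7.7747 each)
May 14, sell 422: 422/632 × $4,913.60 → $3,280.91
After May 15: 299 on hand, pool $2,224.54 (≈ $7.4399 each)
May 17, sell 235: 235/299 × $2,224.54 → $1,748.38
Total COGS = $3,280.91 + $1,748.38 = $5,029.29
Ending inventory (cost pool remaining) = $476.16
Check: goods available $5,505.45 = COGS $5,029.29 + ending $476.16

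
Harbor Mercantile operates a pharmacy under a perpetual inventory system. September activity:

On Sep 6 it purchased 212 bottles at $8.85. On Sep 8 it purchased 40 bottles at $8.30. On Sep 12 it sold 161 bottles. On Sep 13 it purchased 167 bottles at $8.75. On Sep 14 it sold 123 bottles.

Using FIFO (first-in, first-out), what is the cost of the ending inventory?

Ending inventory = $1,181.25

Sep 12, 161 sold [FIFO — oldest first]: 161 @ $8.85 = $1,424.85
Sep 14, 123 sold [FIFO — oldest first]: 51 @ $8.85 + 40 @ $8.30 + 32 @ $8.75 = $1,063.35
Total COGS = $1,424.85 + $1,063.35 = $2,488.20
Ending inventory: 135 @ $8.75 = $1,181.25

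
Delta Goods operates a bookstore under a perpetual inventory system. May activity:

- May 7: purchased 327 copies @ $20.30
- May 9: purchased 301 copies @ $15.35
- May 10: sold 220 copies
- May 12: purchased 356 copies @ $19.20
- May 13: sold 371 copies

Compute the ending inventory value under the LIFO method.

Ending inventory = $7,651.20

May 10, 220 sold [LIFO — newest first]: 220 @ $15.35 = $3,377.00
May 13, 371 sold [LIFO — newest first]: 356 @ $19.20 + 15 @ $15.35 = $7,065.45
Total COGS = $3,377.00 + $7,065.45 = $10,442.45
Ending inventory: 327 @ $20.30 + 66 @ $15.35 = $7,651.20
Check: goods available $18,093.65 = COGS $10,442.45 + ending $7,651.20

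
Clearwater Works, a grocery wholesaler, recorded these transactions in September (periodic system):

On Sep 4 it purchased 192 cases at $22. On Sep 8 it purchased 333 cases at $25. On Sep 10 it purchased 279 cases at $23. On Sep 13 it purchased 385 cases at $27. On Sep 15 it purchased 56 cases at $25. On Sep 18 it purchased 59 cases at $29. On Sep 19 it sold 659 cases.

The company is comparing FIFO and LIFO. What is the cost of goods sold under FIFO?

FIFO COGS: 192 @ $22 + 333 @ $25 + 134 @ $23 = $15,631
LIFO COGS: 59 @ $29 + 56 @ $25 + 385 @ $27 + 159 @ $23 = $17,163

COGS = $15,631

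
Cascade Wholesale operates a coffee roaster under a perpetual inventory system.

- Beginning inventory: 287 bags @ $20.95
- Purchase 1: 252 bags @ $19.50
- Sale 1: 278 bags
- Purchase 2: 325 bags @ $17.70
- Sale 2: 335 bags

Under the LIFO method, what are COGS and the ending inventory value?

COGS = $11,420.70; ending inventory = $5,258.45

Sale 1 (278) [LIFO — newest first]: 252 @ $19.50 + 26 @ $20.95 = $5,458.70
Sale 2 (335) [LIFO — newest first]: 325 @ $17.70 + 10 @ $20.95 = $5,962.00
Total COGS = $5,458.70 + $5,962.00 = $11,420.70
Ending inventory: 251 @ $20.95 = $5,258.45
Check: goods available $16,679.15 = COGS $11,420.70 + ending $5,258.45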